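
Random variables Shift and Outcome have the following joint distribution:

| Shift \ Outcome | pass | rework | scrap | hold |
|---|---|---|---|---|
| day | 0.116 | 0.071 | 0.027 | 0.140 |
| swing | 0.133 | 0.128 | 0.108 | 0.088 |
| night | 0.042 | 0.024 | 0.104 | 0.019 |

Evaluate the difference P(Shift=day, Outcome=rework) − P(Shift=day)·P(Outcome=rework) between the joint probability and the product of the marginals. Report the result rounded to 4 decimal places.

P(Shift=day) = 0.116 + 0.071 + 0.027 + 0.140 = 0.354.
P(Outcome=rework) = 0.071 + 0.128 + 0.024 = 0.223.
P(Shift=day, Outcome=rework) − P(Shift=day)P(Outcome=rework) = 0.071 − 0.354×0.223 = -0.0079.

-0.0079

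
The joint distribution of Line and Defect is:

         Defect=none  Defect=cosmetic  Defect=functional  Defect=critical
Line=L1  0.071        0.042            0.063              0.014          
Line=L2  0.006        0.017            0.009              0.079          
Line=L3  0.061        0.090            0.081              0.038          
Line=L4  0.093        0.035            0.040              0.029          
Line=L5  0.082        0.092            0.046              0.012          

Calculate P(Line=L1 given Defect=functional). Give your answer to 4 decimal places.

0.2636

P(Defect=functional) = 0.063 + 0.009 + 0.081 + 0.040 + 0.046 = 0.239.
P(Line=L1 | Defect=functional) = 0.063/0.239 = 0.2636.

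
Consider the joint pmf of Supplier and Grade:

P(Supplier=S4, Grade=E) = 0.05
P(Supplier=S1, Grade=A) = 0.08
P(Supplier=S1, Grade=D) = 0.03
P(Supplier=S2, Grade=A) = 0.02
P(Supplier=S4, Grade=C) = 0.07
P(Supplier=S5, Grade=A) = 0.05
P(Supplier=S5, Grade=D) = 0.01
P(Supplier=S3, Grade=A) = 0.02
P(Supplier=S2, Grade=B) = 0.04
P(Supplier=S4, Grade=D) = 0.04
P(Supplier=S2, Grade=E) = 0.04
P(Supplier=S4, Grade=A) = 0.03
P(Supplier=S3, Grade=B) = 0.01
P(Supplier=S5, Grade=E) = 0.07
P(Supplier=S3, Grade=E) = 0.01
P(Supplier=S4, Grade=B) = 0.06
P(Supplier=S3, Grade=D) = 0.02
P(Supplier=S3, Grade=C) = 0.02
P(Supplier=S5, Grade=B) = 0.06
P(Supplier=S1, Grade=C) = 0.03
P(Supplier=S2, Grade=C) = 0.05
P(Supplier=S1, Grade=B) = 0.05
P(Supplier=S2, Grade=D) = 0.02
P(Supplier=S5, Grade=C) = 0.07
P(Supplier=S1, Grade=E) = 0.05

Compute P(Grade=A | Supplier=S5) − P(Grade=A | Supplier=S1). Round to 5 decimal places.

-0.14103

P(Supplier=S5) = 0.05 + 0.06 + 0.07 + 0.01 + 0.07 = 0.26; P(Grade=A | Supplier=S5) = 0.05/0.26 = 0.192308.
P(Supplier=S1) = 0.08 + 0.05 + 0.03 + 0.03 + 0.05 = 0.24; P(Grade=A | Supplier=S1) = 0.08/0.24 = 0.333333.
Difference = -0.14103.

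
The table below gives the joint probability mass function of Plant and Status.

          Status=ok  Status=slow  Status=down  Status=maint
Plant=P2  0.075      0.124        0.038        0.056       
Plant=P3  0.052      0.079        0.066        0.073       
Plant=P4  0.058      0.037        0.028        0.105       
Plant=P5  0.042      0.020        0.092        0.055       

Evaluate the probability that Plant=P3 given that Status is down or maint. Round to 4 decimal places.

0.2710

P(Status=down) = 0.038 + 0.066 + 0.028 + 0.092 = 0.224.
P(Status=maint) = 0.056 + 0.073 + 0.105 + 0.055 = 0.289.
P(Status ∈ {down, maint}) = 0.224 + 0.289 = 0.513; P(Plant=P3, Status ∈ {down, maint}) = 0.066 + 0.073 = 0.139.
P(Plant=P3 | Status ∈ {down, maint}) = 0.139/0.513 = 0.2710.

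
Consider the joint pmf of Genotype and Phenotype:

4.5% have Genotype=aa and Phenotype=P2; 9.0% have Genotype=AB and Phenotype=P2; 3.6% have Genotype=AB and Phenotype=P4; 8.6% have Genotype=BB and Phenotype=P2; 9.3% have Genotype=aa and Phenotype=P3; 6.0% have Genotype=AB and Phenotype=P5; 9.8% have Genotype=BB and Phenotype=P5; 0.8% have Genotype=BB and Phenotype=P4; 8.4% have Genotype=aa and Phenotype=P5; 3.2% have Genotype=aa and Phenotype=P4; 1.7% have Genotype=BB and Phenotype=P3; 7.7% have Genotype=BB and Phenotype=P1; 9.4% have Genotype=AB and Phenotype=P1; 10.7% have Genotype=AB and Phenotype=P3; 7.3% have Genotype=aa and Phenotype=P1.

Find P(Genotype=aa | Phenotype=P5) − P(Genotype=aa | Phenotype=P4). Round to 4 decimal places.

-0.0739

P(Phenotype=P5) = 0.084 + 0.060 + 0.098 = 0.242; P(Genotype=aa | Phenotype=P5) = 0.084/0.242 = 0.34711.
P(Phenotype=P4) = 0.032 + 0.036 + 0.008 = 0.076; P(Genotype=aa | Phenotype=P4) = 0.032/0.076 = 0.42105.
Difference = -0.0739.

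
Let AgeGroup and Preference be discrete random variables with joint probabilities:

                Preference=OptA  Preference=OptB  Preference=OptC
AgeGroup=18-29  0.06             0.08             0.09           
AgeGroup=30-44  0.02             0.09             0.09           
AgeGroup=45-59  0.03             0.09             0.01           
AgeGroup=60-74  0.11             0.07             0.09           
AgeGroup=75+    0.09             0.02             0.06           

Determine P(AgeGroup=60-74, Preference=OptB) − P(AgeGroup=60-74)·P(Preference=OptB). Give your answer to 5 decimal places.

-0.02450

P(AgeGroup=60-74) = 0.11 + 0.07 + 0.09 = 0.27.
P(Preference=OptB) = 0.08 + 0.09 + 0.09 + 0.07 + 0.02 = 0.35.
P(AgeGroup=60-74, Preference=OptB) − P(AgeGroup=60-74)P(Preference=OptB) = 0.07 − 0.27×0.35 = -0.02450.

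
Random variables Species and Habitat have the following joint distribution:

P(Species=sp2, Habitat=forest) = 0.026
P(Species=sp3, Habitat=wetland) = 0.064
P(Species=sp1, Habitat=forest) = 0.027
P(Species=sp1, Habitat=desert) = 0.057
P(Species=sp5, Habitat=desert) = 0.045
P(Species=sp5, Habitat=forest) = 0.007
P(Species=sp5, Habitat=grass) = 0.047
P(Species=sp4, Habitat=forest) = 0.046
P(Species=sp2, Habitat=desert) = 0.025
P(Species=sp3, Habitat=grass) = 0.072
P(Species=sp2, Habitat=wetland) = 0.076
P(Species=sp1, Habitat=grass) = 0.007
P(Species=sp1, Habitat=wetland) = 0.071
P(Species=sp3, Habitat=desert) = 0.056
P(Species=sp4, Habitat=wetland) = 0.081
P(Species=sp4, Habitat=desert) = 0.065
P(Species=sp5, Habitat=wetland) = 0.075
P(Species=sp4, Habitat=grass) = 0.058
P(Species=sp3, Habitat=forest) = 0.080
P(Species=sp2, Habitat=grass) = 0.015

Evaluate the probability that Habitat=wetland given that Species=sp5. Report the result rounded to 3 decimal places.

0.431

P(Species=sp5) = 0.007 + 0.047 + 0.075 + 0.045 = 0.174.
P(Habitat=wetland | Species=sp5) = 0.075/0.174 = 0.431.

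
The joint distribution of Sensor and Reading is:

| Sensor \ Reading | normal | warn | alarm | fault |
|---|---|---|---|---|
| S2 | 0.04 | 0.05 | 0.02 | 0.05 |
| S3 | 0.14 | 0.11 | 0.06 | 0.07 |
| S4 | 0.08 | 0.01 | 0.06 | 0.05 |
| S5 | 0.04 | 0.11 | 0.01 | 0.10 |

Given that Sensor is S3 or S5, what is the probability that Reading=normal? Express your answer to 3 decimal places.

P(Sensor=S3) = 0.14 + 0.11 + 0.06 + 0.07 = 0.38.
P(Sensor=S5) = 0.04 + 0.11 + 0.01 + 0.10 = 0.26.
P(Sensor ∈ {S3, S5}) = 0.38 + 0.26 = 0.64; P(Reading=normal, Sensor ∈ {S3, S5}) = 0.14 + 0.04 = 0.18.
P(Reading=normal | Sensor ∈ {S3, S5}) = 0.18/0.64 = 0.281.

0.281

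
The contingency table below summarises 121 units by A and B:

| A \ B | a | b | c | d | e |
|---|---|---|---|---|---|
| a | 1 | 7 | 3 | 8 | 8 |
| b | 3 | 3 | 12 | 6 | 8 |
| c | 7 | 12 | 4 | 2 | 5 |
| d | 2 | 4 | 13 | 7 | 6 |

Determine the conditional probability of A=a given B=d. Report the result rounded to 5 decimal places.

Total with B=d: 8 + 6 + 2 + 7 = 23.
P(A=a | B=d) = 8/23 = 0.34783.

0.34783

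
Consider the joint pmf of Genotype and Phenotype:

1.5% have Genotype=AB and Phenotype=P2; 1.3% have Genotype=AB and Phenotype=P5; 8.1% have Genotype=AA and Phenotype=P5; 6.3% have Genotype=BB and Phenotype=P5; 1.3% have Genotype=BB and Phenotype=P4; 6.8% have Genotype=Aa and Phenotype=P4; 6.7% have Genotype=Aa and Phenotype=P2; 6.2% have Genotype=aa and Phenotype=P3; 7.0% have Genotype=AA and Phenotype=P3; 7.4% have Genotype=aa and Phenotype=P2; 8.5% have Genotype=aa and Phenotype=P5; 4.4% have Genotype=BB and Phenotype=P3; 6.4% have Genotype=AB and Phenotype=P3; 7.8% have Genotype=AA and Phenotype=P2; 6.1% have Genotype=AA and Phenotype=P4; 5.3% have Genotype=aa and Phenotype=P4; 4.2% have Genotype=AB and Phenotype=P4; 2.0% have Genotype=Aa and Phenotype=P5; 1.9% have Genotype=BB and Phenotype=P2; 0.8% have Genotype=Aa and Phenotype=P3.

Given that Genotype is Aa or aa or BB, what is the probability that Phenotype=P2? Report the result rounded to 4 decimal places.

0.2778

P(Genotype=Aa) = 0.067 + 0.008 + 0.068 + 0.020 = 0.163.
P(Genotype=aa) = 0.074 + 0.062 + 0.053 + 0.085 = 0.274.
P(Genotype=BB) = 0.019 + 0.044 + 0.013 + 0.063 = 0.139.
P(Genotype ∈ {Aa, aa, BB}) = 0.163 + 0.274 + 0.139 = 0.576; P(Phenotype=P2, Genotype ∈ {Aa, aa, BB}) = 0.067 + 0.074 + 0.019 = 0.160.
P(Phenotype=P2 | Genotype ∈ {Aa, aa, BB}) = 0.160/0.576 = 0.2778.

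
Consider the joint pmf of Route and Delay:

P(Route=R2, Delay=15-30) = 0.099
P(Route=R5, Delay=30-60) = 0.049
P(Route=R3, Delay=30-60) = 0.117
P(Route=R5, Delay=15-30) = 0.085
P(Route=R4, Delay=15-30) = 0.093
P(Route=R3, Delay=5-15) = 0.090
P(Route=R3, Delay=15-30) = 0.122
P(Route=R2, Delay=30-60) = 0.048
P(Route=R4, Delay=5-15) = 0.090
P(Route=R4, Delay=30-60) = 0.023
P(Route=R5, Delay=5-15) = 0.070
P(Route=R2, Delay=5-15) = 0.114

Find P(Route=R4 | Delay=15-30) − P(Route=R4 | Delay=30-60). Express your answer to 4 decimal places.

P(Delay=15-30) = 0.099 + 0.122 + 0.093 + 0.085 = 0.399; P(Route=R4 | Delay=15-30) = 0.093/0.399 = 0.23308.
P(Delay=30-60) = 0.048 + 0.117 + 0.023 + 0.049 = 0.237; P(Route=R4 | Delay=30-60) = 0.023/0.237 = 0.09705.
Difference = 0.1360.

0.1360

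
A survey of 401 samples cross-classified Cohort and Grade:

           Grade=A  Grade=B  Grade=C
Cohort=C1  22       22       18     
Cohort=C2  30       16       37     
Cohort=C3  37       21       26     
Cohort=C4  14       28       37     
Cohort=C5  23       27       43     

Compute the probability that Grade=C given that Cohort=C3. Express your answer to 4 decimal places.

Total with Cohort=C3: 37 + 21 + 26 = 84.
P(Grade=C | Cohort=C3) = 26/84 = 0.3095.

0.3095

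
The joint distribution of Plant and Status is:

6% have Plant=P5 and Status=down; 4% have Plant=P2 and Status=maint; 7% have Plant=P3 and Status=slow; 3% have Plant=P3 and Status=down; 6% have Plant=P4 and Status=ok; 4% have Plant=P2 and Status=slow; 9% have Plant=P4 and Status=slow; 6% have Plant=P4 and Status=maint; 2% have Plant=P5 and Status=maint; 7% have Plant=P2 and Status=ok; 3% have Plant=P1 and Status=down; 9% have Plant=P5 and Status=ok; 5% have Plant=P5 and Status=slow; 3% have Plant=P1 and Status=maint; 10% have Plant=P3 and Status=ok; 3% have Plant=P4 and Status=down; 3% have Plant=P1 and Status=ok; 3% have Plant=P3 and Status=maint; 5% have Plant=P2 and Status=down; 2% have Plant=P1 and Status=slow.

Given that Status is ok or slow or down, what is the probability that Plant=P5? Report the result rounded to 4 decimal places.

P(Status=ok) = 0.03 + 0.07 + 0.10 + 0.06 + 0.09 = 0.35.
P(Status=slow) = 0.02 + 0.04 + 0.07 + 0.09 + 0.05 = 0.27.
P(Status=down) = 0.03 + 0.05 + 0.03 + 0.03 + 0.06 = 0.20.
P(Status ∈ {ok, slow, down}) = 0.35 + 0.27 + 0.20 = 0.82; P(Plant=P5, Status ∈ {ok, slow, down}) = 0.09 + 0.05 + 0.06 = 0.20.
P(Plant=P5 | Status ∈ {ok, slow, down}) = 0.20/0.82 = 0.2439.

0.2439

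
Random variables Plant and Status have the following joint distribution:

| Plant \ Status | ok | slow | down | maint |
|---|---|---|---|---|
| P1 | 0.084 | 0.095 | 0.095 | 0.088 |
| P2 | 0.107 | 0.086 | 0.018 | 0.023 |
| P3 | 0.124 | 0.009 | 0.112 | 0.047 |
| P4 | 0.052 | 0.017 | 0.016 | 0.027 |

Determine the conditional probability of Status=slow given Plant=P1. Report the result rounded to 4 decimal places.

0.2624

P(Plant=P1) = 0.084 + 0.095 + 0.095 + 0.088 = 0.362.
P(Status=slow | Plant=P1) = 0.095/0.362 = 0.2624.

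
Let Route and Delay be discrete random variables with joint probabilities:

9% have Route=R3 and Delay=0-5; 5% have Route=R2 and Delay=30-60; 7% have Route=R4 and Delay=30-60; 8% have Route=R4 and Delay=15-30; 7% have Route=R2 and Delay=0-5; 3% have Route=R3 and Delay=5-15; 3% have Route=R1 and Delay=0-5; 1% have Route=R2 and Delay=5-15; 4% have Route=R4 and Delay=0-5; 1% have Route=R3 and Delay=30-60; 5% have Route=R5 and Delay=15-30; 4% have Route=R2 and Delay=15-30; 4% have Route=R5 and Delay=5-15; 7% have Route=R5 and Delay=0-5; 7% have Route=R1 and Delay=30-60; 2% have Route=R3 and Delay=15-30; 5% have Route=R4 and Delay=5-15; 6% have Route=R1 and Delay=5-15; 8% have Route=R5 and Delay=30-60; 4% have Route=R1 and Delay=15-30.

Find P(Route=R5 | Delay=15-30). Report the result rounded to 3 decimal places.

P(Delay=15-30) = 0.04 + 0.04 + 0.02 + 0.08 + 0.05 = 0.23.
P(Route=R5 | Delay=15-30) = 0.05/0.23 = 0.217.

0.217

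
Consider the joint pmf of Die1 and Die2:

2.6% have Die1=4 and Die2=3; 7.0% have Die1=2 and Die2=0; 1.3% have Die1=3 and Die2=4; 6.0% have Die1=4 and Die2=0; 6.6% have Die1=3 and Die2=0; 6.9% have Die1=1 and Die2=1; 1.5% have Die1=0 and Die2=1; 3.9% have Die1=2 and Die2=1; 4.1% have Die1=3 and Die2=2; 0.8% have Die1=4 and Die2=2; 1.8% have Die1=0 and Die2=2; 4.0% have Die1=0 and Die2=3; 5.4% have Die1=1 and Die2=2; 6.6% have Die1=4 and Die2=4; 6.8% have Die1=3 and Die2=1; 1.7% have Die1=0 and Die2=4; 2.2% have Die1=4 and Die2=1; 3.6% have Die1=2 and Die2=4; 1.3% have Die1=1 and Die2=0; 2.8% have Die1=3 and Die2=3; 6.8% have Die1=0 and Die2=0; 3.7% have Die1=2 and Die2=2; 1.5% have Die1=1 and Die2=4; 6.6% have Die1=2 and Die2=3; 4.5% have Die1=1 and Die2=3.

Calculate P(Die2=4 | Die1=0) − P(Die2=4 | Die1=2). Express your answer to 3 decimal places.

P(Die1=0) = 0.068 + 0.015 + 0.018 + 0.040 + 0.017 = 0.158; P(Die2=4 | Die1=0) = 0.017/0.158 = 0.1076.
P(Die1=2) = 0.070 + 0.039 + 0.037 + 0.066 + 0.036 = 0.248; P(Die2=4 | Die1=2) = 0.036/0.248 = 0.1452.
Difference = -0.038.

-0.038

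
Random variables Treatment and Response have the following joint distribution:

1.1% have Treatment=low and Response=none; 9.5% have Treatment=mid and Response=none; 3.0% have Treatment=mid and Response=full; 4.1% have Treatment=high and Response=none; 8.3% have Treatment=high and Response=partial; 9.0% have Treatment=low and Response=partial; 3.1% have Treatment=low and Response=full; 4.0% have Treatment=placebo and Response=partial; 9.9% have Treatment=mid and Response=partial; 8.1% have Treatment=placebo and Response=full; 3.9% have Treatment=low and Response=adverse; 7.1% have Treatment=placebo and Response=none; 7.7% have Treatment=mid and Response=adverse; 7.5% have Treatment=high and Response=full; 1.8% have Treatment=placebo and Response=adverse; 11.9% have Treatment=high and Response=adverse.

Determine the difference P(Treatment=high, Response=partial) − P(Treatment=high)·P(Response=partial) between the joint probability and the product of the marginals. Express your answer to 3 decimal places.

-0.016

P(Treatment=high) = 0.041 + 0.083 + 0.075 + 0.119 = 0.318.
P(Response=partial) = 0.040 + 0.090 + 0.099 + 0.083 = 0.312.
P(Treatment=high, Response=partial) − P(Treatment=high)P(Response=partial) = 0.083 − 0.318×0.312 = -0.016.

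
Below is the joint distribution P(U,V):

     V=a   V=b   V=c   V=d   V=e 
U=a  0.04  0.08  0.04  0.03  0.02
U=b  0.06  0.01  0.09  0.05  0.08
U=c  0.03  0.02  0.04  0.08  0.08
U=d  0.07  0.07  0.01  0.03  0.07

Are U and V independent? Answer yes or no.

no

P(U=b) = 0.29 and P(V=b) = 0.18, so their product is 0.0522, but P(U=b, V=b) = 0.01. Since these differ, U and V are not independent.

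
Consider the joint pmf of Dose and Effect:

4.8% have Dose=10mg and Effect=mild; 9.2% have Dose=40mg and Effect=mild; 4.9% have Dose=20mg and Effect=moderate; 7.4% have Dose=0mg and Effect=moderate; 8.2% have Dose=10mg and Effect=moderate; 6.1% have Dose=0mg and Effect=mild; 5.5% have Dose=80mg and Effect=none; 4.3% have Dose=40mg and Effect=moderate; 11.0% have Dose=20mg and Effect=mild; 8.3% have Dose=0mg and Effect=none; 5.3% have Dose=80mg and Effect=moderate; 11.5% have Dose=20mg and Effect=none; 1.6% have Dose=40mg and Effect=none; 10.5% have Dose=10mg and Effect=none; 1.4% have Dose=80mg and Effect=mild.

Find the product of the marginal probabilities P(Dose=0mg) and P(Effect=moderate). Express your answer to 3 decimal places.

P(Dose=0mg) = 0.083 + 0.061 + 0.074 = 0.218.
P(Effect=moderate) = 0.074 + 0.082 + 0.049 + 0.043 + 0.053 = 0.301.
Product: 0.218 × 0.301 = 0.066.

0.066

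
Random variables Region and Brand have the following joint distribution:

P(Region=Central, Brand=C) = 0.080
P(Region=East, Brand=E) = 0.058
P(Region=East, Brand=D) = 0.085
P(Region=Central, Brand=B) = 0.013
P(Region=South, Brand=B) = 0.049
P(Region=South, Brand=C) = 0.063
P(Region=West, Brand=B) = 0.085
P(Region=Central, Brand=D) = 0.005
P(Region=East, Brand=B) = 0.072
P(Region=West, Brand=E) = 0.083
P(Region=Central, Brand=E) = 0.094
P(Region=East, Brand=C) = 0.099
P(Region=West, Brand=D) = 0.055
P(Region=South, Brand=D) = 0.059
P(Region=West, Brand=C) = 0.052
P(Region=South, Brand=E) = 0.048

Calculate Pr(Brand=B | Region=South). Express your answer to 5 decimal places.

0.22374

P(Region=South) = 0.049 + 0.063 + 0.059 + 0.048 = 0.219.
P(Brand=B | Region=South) = 0.049/0.219 = 0.22374.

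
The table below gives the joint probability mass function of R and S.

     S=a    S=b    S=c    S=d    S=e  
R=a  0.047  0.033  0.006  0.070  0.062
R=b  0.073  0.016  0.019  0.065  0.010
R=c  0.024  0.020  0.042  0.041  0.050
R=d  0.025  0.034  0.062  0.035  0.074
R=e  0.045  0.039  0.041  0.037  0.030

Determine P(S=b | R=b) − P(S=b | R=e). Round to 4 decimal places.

P(R=b) = 0.073 + 0.016 + 0.019 + 0.065 + 0.010 = 0.183; P(S=b | R=b) = 0.016/0.183 = 0.08743.
P(R=e) = 0.045 + 0.039 + 0.041 + 0.037 + 0.030 = 0.192; P(S=b | R=e) = 0.039/0.192 = 0.20313.
Difference = -0.1157.

-0.1157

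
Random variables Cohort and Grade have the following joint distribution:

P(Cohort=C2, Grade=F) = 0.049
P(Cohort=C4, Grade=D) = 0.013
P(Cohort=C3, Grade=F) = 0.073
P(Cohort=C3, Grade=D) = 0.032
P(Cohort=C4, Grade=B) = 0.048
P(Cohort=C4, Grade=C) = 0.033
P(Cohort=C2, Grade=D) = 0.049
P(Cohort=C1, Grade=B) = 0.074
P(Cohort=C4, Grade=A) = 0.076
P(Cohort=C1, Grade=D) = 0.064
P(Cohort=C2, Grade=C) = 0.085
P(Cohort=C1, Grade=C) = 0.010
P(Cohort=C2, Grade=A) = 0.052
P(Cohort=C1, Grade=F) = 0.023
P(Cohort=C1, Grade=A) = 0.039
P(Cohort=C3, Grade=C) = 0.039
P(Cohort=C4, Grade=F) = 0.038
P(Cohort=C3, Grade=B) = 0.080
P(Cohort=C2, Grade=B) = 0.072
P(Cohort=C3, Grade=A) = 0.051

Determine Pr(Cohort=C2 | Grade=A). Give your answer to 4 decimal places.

P(Grade=A) = 0.039 + 0.052 + 0.051 + 0.076 = 0.218.
P(Cohort=C2 | Grade=A) = 0.052/0.218 = 0.2385.

0.2385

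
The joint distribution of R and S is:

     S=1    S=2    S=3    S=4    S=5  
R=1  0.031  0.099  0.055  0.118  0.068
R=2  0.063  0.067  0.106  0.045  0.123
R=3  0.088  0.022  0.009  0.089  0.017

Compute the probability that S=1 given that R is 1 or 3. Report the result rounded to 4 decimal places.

P(R=1) = 0.031 + 0.099 + 0.055 + 0.118 + 0.068 = 0.371.
P(R=3) = 0.088 + 0.022 + 0.009 + 0.089 + 0.017 = 0.225.
P(R ∈ {1, 3}) = 0.371 + 0.225 = 0.596; P(S=1, R ∈ {1, 3}) = 0.031 + 0.088 = 0.119.
P(S=1 | R ∈ {1, 3}) = 0.119/0.596 = 0.1997.

0.1997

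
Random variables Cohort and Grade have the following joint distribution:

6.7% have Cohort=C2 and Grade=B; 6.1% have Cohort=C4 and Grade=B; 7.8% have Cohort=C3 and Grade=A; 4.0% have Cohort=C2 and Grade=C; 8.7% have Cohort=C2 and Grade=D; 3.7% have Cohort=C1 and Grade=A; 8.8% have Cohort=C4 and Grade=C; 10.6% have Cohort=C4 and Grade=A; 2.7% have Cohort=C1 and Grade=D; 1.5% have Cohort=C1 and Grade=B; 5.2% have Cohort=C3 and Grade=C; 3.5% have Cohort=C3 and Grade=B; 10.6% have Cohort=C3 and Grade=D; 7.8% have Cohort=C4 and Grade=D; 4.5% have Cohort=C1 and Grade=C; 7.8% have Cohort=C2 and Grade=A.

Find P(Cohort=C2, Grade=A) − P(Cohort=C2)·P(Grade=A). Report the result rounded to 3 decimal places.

-0.003

P(Cohort=C2) = 0.078 + 0.067 + 0.040 + 0.087 = 0.272.
P(Grade=A) = 0.037 + 0.078 + 0.078 + 0.106 = 0.299.
P(Cohort=C2, Grade=A) − P(Cohort=C2)P(Grade=A) = 0.078 − 0.272×0.299 = -0.003.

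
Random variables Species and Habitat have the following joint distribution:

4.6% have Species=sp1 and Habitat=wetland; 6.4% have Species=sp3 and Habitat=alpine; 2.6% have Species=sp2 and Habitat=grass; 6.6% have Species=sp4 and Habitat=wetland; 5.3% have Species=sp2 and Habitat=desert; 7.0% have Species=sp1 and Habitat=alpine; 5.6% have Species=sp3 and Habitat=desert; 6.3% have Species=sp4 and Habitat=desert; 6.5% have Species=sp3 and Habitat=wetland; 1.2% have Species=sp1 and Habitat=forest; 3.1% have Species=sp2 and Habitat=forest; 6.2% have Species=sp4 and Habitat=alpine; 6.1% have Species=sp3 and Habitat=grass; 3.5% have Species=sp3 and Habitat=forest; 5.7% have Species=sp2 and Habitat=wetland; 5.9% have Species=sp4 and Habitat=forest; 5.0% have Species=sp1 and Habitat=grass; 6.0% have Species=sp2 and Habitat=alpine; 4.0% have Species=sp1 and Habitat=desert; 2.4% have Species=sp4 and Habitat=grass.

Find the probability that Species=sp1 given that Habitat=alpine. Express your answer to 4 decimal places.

P(Habitat=alpine) = 0.070 + 0.060 + 0.064 + 0.062 = 0.256.
P(Species=sp1 | Habitat=alpine) = 0.070/0.256 = 0.2734.

0.2734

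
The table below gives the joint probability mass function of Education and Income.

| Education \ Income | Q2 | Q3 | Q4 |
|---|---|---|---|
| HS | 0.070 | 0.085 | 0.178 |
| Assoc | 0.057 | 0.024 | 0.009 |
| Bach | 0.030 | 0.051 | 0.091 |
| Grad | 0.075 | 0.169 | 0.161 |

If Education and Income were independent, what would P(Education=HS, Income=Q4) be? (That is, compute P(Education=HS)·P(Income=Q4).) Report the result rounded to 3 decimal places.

0.146

P(Education=HS) = 0.070 + 0.085 + 0.178 = 0.333.
P(Income=Q4) = 0.178 + 0.009 + 0.091 + 0.161 = 0.439.
Product: 0.333 × 0.439 = 0.146.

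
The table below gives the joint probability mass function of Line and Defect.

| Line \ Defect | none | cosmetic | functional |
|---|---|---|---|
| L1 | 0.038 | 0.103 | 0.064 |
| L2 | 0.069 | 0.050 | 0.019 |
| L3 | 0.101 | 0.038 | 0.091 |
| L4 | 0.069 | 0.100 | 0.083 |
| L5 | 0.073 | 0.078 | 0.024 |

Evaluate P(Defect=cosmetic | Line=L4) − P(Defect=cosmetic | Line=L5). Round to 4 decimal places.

-0.0489

P(Line=L4) = 0.069 + 0.100 + 0.083 = 0.252; P(Defect=cosmetic | Line=L4) = 0.100/0.252 = 0.39683.
P(Line=L5) = 0.073 + 0.078 + 0.024 = 0.175; P(Defect=cosmetic | Line=L5) = 0.078/0.175 = 0.44571.
Difference = -0.0489.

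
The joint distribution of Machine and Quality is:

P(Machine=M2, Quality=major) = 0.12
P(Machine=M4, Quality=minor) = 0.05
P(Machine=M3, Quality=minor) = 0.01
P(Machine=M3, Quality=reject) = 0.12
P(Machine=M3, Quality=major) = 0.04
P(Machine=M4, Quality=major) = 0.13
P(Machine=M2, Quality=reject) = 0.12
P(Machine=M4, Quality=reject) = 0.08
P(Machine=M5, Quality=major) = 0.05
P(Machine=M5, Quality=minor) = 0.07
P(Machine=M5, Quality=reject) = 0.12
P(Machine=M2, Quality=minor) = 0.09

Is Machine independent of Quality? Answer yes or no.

no

P(Machine=M3) = 0.17 and P(Quality=reject) = 0.44, so their product is 0.0748, but P(Machine=M3, Quality=reject) = 0.12. Since these differ, Machine and Quality are not independent.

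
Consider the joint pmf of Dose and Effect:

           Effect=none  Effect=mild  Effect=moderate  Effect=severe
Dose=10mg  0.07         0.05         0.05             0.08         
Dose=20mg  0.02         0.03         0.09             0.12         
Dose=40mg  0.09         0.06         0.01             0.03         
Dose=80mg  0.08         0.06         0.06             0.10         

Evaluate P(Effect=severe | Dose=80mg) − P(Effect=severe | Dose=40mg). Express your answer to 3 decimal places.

0.175

P(Dose=80mg) = 0.08 + 0.06 + 0.06 + 0.10 = 0.30; P(Effect=severe | Dose=80mg) = 0.10/0.30 = 0.3333.
P(Dose=40mg) = 0.09 + 0.06 + 0.01 + 0.03 = 0.19; P(Effect=severe | Dose=40mg) = 0.03/0.19 = 0.1579.
Difference = 0.175.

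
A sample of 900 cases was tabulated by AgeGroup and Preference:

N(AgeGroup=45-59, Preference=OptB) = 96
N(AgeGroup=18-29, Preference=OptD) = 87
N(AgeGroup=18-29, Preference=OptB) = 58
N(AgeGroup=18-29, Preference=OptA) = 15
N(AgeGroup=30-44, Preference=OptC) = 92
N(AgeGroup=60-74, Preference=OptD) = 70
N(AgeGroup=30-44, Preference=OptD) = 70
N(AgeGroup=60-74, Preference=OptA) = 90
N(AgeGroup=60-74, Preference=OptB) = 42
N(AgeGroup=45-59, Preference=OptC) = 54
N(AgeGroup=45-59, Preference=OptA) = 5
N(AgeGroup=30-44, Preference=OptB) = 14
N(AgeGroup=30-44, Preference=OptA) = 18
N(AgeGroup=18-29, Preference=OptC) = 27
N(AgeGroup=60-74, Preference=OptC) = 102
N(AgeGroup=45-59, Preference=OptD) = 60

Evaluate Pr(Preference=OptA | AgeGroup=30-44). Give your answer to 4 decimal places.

0.0928

Total with AgeGroup=30-44: 18 + 14 + 92 + 70 = 194.
P(Preference=OptA | AgeGroup=30-44) = 18/194 = 0.0928.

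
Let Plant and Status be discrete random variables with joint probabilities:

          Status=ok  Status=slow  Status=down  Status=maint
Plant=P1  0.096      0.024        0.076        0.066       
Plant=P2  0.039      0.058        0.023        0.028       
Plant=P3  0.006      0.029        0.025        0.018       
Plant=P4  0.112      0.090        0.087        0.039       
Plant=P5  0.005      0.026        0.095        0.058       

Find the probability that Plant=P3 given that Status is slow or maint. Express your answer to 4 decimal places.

P(Status=slow) = 0.024 + 0.058 + 0.029 + 0.090 + 0.026 = 0.227.
P(Status=maint) = 0.066 + 0.028 + 0.018 + 0.039 + 0.058 = 0.209.
P(Status ∈ {slow, maint}) = 0.227 + 0.209 = 0.436; P(Plant=P3, Status ∈ {slow, maint}) = 0.029 + 0.018 = 0.047.
P(Plant=P3 | Status ∈ {slow, maint}) = 0.047/0.436 = 0.1078.

0.1078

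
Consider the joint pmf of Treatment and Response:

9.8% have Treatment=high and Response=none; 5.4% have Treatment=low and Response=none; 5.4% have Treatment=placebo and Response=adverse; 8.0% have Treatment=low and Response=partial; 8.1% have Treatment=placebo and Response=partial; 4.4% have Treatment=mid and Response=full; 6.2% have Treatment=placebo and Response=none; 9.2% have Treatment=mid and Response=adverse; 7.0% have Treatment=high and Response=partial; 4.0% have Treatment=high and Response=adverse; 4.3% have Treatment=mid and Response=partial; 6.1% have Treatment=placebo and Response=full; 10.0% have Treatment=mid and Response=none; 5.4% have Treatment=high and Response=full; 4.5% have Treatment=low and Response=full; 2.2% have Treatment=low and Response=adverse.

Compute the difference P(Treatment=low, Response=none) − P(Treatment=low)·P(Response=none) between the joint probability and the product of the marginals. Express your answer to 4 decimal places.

-0.0091

P(Treatment=low) = 0.054 + 0.080 + 0.045 + 0.022 = 0.201.
P(Response=none) = 0.062 + 0.054 + 0.100 + 0.098 = 0.314.
P(Treatment=low, Response=none) − P(Treatment=low)P(Response=none) = 0.054 − 0.201×0.314 = -0.0091.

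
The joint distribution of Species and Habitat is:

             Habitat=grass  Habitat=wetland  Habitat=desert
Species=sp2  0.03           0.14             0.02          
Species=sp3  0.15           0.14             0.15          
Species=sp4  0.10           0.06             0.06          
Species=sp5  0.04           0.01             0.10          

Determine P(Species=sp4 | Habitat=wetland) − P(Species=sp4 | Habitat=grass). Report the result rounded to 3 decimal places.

P(Habitat=wetland) = 0.14 + 0.14 + 0.06 + 0.01 = 0.35; P(Species=sp4 | Habitat=wetland) = 0.06/0.35 = 0.1714.
P(Habitat=grass) = 0.03 + 0.15 + 0.10 + 0.04 = 0.32; P(Species=sp4 | Habitat=grass) = 0.10/0.32 = 0.3125.
Difference = -0.141.

-0.141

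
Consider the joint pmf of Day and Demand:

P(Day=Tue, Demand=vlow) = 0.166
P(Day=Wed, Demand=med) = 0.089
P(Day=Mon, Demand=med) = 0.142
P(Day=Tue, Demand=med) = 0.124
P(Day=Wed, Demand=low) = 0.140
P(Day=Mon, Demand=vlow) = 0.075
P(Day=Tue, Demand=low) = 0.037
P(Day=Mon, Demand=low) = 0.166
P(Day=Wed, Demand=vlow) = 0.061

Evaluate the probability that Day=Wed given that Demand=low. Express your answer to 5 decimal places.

0.40816

P(Demand=low) = 0.166 + 0.037 + 0.140 = 0.343.
P(Day=Wed | Demand=low) = 0.140/0.343 = 0.40816.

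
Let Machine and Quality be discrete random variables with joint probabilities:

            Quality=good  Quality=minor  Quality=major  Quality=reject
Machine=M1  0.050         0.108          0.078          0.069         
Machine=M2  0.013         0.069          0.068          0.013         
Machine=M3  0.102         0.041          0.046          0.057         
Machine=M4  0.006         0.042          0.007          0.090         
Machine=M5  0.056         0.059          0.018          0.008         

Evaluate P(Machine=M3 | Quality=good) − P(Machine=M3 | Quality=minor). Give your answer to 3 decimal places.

P(Quality=good) = 0.050 + 0.013 + 0.102 + 0.006 + 0.056 = 0.227; P(Machine=M3 | Quality=good) = 0.102/0.227 = 0.4493.
P(Quality=minor) = 0.108 + 0.069 + 0.041 + 0.042 + 0.059 = 0.319; P(Machine=M3 | Quality=minor) = 0.041/0.319 = 0.1285.
Difference = 0.321.

0.321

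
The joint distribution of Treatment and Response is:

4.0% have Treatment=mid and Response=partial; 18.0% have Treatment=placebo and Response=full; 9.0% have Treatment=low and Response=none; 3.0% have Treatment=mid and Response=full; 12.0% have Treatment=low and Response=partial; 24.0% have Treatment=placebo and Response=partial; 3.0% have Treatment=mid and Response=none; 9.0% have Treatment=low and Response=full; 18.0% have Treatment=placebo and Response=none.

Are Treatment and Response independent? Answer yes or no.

yes

Every cell satisfies P(Treatment,Response) = P(Treatment)·P(Response). For instance P(Treatment=low) = 0.300, P(Response=partial) = 0.400, and 0.300×0.400 = 0.120 matches the joint entry. So Treatment and Response are independent.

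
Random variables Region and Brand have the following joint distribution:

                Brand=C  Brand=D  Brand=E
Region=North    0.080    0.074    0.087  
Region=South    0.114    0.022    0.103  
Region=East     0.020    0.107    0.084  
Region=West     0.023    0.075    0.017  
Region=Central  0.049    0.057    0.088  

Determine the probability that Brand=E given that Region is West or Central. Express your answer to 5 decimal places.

0.33981

P(Region=West) = 0.023 + 0.075 + 0.017 = 0.115.
P(Region=Central) = 0.049 + 0.057 + 0.088 = 0.194.
P(Region ∈ {West, Central}) = 0.115 + 0.194 = 0.309; P(Brand=E, Region ∈ {West, Central}) = 0.017 + 0.088 = 0.105.
P(Brand=E | Region ∈ {West, Central}) = 0.105/0.309 = 0.33981.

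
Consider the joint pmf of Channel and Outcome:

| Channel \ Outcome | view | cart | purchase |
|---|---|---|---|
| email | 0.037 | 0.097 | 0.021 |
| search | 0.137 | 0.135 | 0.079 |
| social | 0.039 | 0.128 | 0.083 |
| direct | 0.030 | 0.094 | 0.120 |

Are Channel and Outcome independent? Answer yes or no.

no

P(Channel=search) = 0.351 and P(Outcome=view) = 0.243, so their product is 0.08529, but P(Channel=search, Outcome=view) = 0.137. Since these differ, Channel and Outcome are not independent.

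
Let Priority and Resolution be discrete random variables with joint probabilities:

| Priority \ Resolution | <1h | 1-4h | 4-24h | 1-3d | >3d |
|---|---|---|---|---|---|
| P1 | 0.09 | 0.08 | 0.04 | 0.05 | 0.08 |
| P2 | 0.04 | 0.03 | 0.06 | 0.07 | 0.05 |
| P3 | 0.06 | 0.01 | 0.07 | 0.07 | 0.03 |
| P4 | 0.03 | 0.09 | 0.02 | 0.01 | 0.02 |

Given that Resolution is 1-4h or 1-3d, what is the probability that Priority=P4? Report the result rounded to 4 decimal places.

0.2439

P(Resolution=1-4h) = 0.08 + 0.03 + 0.01 + 0.09 = 0.21.
P(Resolution=1-3d) = 0.05 + 0.07 + 0.07 + 0.01 = 0.20.
P(Resolution ∈ {1-4h, 1-3d}) = 0.21 + 0.20 = 0.41; P(Priority=P4, Resolution ∈ {1-4h, 1-3d}) = 0.09 + 0.01 = 0.10.
P(Priority=P4 | Resolution ∈ {1-4h, 1-3d}) = 0.10/0.41 = 0.2439.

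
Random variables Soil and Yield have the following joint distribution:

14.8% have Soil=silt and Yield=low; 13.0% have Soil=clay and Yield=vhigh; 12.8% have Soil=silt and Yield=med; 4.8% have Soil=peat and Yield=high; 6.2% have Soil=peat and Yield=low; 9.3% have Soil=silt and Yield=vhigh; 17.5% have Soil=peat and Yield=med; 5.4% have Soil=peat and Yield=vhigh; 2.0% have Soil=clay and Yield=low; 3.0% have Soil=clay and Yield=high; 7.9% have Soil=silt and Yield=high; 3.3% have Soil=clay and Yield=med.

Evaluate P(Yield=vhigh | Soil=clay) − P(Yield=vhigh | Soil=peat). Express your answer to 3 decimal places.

P(Soil=clay) = 0.020 + 0.033 + 0.030 + 0.130 = 0.213; P(Yield=vhigh | Soil=clay) = 0.130/0.213 = 0.6103.
P(Soil=peat) = 0.062 + 0.175 + 0.048 + 0.054 = 0.339; P(Yield=vhigh | Soil=peat) = 0.054/0.339 = 0.1593.
Difference = 0.451.

0.451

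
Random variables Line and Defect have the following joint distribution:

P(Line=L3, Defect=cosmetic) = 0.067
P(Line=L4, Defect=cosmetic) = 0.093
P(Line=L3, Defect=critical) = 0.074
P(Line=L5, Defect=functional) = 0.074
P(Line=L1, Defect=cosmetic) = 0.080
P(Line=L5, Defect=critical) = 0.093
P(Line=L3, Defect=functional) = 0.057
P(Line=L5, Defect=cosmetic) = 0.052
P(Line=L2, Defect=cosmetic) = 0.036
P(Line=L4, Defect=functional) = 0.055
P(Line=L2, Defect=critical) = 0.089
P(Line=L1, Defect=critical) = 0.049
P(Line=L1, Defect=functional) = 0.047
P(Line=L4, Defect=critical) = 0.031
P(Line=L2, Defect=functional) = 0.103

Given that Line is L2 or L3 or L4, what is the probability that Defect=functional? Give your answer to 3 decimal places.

0.355

P(Line=L2) = 0.036 + 0.103 + 0.089 = 0.228.
P(Line=L3) = 0.067 + 0.057 + 0.074 = 0.198.
P(Line=L4) = 0.093 + 0.055 + 0.031 = 0.179.
P(Line ∈ {L2, L3, L4}) = 0.228 + 0.198 + 0.179 = 0.605; P(Defect=functional, Line ∈ {L2, L3, L4}) = 0.103 + 0.057 + 0.055 = 0.215.
P(Defect=functional | Line ∈ {L2, L3, L4}) = 0.215/0.605 = 0.355.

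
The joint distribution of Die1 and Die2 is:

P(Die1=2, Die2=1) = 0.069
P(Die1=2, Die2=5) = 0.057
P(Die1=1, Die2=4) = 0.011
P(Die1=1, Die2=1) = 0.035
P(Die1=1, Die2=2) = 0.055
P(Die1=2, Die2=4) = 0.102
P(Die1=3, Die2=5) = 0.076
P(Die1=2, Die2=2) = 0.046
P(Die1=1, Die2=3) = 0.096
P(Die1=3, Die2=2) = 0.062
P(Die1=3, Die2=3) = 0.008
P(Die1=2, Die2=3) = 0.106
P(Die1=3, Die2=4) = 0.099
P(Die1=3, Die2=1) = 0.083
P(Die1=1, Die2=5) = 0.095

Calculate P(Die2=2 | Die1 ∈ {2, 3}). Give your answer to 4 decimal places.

0.1525

P(Die1=2) = 0.069 + 0.046 + 0.106 + 0.102 + 0.057 = 0.380.
P(Die1=3) = 0.083 + 0.062 + 0.008 + 0.099 + 0.076 = 0.328.
P(Die1 ∈ {2, 3}) = 0.380 + 0.328 = 0.708; P(Die2=2, Die1 ∈ {2, 3}) = 0.046 + 0.062 = 0.108.
P(Die2=2 | Die1 ∈ {2, 3}) = 0.108/0.708 = 0.1525.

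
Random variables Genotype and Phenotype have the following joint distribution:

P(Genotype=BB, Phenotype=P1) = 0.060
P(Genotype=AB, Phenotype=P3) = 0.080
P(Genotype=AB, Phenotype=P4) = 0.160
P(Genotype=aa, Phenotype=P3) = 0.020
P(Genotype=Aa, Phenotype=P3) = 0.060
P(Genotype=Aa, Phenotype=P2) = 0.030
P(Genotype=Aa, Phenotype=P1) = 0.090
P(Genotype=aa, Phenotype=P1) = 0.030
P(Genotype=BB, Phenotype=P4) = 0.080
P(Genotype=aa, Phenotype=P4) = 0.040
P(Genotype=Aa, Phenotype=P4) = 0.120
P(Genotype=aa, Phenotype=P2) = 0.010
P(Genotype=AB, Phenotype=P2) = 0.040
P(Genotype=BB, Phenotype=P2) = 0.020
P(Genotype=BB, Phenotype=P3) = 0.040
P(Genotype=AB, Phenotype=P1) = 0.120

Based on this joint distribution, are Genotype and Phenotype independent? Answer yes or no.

yes

Every cell satisfies P(Genotype,Phenotype) = P(Genotype)·P(Phenotype). For instance P(Genotype=BB) = 0.200, P(Phenotype=P3) = 0.200, and 0.200×0.200 = 0.040 matches the joint entry. So Genotype and Phenotype are independent.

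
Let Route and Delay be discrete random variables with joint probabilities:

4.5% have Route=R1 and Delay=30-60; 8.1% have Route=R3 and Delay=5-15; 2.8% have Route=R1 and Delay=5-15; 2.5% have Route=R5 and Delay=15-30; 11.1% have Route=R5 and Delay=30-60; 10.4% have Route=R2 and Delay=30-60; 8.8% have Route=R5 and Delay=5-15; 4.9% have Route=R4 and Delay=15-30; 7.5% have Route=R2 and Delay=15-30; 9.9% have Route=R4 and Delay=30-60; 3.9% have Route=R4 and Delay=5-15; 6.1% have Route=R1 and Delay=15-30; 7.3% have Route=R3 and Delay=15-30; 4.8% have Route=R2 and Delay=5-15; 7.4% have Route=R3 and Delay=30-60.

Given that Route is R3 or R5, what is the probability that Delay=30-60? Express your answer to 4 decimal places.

P(Route=R3) = 0.081 + 0.073 + 0.074 = 0.228.
P(Route=R5) = 0.088 + 0.025 + 0.111 = 0.224.
P(Route ∈ {R3, R5}) = 0.228 + 0.224 = 0.452; P(Delay=30-60, Route ∈ {R3, R5}) = 0.074 + 0.111 = 0.185.
P(Delay=30-60 | Route ∈ {R3, R5}) = 0.185/0.452 = 0.4093.

0.4093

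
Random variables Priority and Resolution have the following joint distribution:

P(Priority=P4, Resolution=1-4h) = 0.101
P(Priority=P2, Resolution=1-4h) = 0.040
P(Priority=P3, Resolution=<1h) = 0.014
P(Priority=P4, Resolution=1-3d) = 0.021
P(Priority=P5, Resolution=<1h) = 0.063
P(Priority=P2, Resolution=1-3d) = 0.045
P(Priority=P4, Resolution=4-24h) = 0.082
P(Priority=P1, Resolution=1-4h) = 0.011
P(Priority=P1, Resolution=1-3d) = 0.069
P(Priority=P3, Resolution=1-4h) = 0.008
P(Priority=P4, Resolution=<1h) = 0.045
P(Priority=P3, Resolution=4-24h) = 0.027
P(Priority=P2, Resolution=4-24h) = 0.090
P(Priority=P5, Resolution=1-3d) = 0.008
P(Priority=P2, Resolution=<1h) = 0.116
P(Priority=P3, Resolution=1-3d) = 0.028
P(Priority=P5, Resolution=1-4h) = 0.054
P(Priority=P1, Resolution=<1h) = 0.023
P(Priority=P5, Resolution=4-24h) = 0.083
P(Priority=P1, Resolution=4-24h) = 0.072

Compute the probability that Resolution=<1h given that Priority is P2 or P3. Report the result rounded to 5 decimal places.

P(Priority=P2) = 0.116 + 0.040 + 0.090 + 0.045 = 0.291.
P(Priority=P3) = 0.014 + 0.008 + 0.027 + 0.028 = 0.077.
P(Priority ∈ {P2, P3}) = 0.291 + 0.077 = 0.368; P(Resolution=<1h, Priority ∈ {P2, P3}) = 0.116 + 0.014 = 0.130.
P(Resolution=<1h | Priority ∈ {P2, P3}) = 0.130/0.368 = 0.35326.

0.35326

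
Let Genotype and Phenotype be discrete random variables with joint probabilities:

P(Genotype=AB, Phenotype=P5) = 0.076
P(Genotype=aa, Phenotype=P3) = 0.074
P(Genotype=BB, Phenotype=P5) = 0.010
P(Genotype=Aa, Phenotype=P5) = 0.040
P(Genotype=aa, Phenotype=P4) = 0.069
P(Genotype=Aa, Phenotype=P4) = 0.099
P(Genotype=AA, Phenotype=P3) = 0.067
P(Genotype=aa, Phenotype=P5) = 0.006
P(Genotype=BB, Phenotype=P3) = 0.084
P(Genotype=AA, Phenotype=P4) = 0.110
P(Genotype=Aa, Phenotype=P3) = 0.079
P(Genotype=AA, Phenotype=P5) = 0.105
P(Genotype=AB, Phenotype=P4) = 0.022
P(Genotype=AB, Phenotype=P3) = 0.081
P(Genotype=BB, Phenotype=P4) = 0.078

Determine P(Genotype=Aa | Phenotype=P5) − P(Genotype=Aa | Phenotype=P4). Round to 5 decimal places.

-0.09313

P(Phenotype=P5) = 0.105 + 0.040 + 0.006 + 0.076 + 0.010 = 0.237; P(Genotype=Aa | Phenotype=P5) = 0.040/0.237 = 0.168776.
P(Phenotype=P4) = 0.110 + 0.099 + 0.069 + 0.022 + 0.078 = 0.378; P(Genotype=Aa | Phenotype=P4) = 0.099/0.378 = 0.261905.
Difference = -0.09313.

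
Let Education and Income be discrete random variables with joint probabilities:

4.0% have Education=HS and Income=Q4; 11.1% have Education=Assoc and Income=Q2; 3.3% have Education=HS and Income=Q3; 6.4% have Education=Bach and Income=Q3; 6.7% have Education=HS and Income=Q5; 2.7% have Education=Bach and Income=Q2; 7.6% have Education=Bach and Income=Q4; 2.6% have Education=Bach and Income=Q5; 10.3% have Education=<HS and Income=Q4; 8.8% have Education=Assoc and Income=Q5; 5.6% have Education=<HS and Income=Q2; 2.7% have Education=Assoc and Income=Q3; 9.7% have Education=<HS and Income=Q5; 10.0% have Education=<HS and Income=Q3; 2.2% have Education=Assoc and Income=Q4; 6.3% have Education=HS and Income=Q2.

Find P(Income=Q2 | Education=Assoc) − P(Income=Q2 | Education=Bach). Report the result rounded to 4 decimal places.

P(Education=Assoc) = 0.111 + 0.027 + 0.022 + 0.088 = 0.248; P(Income=Q2 | Education=Assoc) = 0.111/0.248 = 0.44758.
P(Education=Bach) = 0.027 + 0.064 + 0.076 + 0.026 = 0.193; P(Income=Q2 | Education=Bach) = 0.027/0.193 = 0.13990.
Difference = 0.3077.

0.3077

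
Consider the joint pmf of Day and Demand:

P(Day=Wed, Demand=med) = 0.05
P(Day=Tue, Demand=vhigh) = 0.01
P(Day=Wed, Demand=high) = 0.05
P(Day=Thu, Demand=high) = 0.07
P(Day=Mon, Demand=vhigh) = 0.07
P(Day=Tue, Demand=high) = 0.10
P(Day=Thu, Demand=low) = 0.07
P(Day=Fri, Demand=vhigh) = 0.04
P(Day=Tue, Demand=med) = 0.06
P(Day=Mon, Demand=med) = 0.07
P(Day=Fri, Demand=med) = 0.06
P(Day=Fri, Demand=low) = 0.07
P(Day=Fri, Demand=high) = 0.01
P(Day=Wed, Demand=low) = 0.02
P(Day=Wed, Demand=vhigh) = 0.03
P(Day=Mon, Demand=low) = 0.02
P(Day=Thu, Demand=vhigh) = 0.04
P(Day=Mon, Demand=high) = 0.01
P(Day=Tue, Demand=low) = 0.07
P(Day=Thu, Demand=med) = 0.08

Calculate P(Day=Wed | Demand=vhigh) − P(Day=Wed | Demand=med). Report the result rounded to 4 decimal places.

0.0016

P(Demand=vhigh) = 0.07 + 0.01 + 0.03 + 0.04 + 0.04 = 0.19; P(Day=Wed | Demand=vhigh) = 0.03/0.19 = 0.15789.
P(Demand=med) = 0.07 + 0.06 + 0.05 + 0.08 + 0.06 = 0.32; P(Day=Wed | Demand=med) = 0.05/0.32 = 0.15625.
Difference = 0.0016.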